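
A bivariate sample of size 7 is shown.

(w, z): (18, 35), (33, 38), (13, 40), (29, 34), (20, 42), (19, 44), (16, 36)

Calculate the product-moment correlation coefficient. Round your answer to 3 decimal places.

n = 7, Σw = 148, Σz = 269, Σw² = 3440, Σz² = 10421, Σwz = 5642
nΣwz − ΣwΣz = 39494 − 39812 = -318
nΣw² − (Σw)² = 24080 − 21904 = 2176; nΣz² − (Σz)² = 72947 − 72361 = 586
r = -318 / √(2176 × 586) = -318 / 1129.2192 ≈ -0.282

-0.282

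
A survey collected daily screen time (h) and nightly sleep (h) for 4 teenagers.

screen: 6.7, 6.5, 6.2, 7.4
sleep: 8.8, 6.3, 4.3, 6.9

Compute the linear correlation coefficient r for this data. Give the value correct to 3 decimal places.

0.501

n = 4, Σx = 26.8, Σy = 26.3, Σx² = 180.34, Σy² = 183.23, Σxy = 177.63
nΣxy − ΣxΣy = 710.52 − 704.84 = 5.68
nΣx² − (Σx)² = 721.36 − 718.24 = 3.12; nΣy² − (Σy)² = 732.92 − 691.69 = 41.23
r = 5.68 / √(3.12 × 41.23) = 5.68 / 11.3419 ≈ 0.501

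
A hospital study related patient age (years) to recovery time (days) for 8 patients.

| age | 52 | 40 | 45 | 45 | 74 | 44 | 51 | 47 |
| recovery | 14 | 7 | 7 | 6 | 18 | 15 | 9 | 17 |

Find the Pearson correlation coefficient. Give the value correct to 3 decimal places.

n = 8, Σx = 398, Σy = 93, Σx² = 20576, Σy² = 1249, Σxy = 4843
nΣxy − ΣxΣy = 38744 − 37014 = 1730
nΣx² − (Σx)² = 164608 − 158404 = 6204; nΣy² − (Σy)² = 9992 − 8649 = 1343
r = 1730 / √(6204 × 1343) = 1730 / 2886.5155 ≈ 0.599

0.599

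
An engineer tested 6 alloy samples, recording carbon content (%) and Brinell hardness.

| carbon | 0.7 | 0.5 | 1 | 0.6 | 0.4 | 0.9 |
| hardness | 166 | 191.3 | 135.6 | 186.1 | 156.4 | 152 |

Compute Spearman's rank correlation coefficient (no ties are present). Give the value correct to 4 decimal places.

-0.6571

Rank carbon: 4, 2, 6, 3, 1, 5
Rank hardness: 4, 6, 1, 5, 3, 2
d = rank(carbon) − rank(hardness): 0, -4, 5, -2, -2, 3; Σd² = 58
ρ = 1 − 6Σd² / [n(n²−1)] = 1 − 6×58 / (6×35) = 1 − 348/210 ≈ -0.6571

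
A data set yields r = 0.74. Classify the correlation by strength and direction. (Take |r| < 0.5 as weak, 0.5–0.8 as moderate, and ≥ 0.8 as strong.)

moderate positive

r = 0.74 > 0 so the relationship is positive.
|r| = 0.74, which falls in the moderate range.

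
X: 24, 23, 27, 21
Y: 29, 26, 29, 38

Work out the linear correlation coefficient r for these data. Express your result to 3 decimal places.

-0.577

n = 4, ΣX = 95, ΣY = 122, ΣX² = 2275, ΣY² = 3802, ΣXY = 2875
nΣXY − ΣXΣY = 11500 − 11590 = -90
nΣX² − (ΣX)² = 9100 − 9025 = 75; nΣY² − (ΣY)² = 15208 − 14884 = 324
r = -90 / √(75 × 324) = -90 / 155.8846 ≈ -0.577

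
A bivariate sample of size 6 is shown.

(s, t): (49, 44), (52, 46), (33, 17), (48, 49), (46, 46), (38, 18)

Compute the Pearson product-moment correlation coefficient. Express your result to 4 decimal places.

n = 6, Σs = 266, Σt = 220, Σs² = 12058, Σt² = 9182, Σst = 10261
nΣst − ΣsΣt = 61566 − 58520 = 3046
nΣs² − (Σs)² = 72348 − 70756 = 1592; nΣt² − (Σt)² = 55092 − 48400 = 6692
r = 3046 / √(1592 × 6692) = 3046 / 3263.9951 ≈ 0.9332

0.9332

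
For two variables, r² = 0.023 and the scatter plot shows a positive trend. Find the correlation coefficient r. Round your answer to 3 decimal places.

|r| = √0.023 = 0.152
The association is positive, so r = 0.152.

0.152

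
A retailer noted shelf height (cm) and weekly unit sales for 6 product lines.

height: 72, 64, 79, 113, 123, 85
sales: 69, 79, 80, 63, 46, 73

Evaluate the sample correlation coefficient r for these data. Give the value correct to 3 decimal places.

-0.875

n = 6, Σx = 536, Σy = 410, Σx² = 50644, Σy² = 28816, Σxy = 35326
nΣxy − ΣxΣy = 211956 − 219760 = -7804
nΣx² − (Σx)² = 303864 − 287296 = 16568; nΣy² − (Σy)² = 172896 − 168100 = 4796
r = -7804 / √(16568 × 4796) = -7804 / 8914.0411 ≈ -0.875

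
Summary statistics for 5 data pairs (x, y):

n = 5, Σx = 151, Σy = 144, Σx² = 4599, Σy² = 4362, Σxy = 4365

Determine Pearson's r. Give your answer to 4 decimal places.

r = (nΣxy − ΣxΣy) / √[(nΣx² − (Σx)²)(nΣy² − (Σy)²)]
Numerator: 5×4365 − 151×144 = 81
Denominator: √[(22995 − 22801)(21810 − 20736)] = √[194 × 1074] = 456.4603
r = 81 / 456.4603 ≈ 0.1775

0.1775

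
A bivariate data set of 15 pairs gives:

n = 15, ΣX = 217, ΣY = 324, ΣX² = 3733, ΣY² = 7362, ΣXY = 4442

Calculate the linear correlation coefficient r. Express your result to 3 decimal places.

-0.528

r = (nΣXY − ΣXΣY) / √[(nΣX² − (ΣX)²)(nΣY² − (ΣY)²)]
Numerator: 15×4442 − 217×324 = -3678
Denominator: √[(55995 − 47089)(110430 − 104976)] = √[8906 × 5454] = 6969.4565
r = -3678 / 6969.4565 ≈ -0.528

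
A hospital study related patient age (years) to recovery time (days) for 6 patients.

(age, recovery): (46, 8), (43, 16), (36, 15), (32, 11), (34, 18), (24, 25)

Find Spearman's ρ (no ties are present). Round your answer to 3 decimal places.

-0.600

Rank age: 6, 5, 4, 2, 3, 1
Rank recovery: 1, 4, 3, 2, 5, 6
d = rank(age) − rank(recovery): 5, 1, 1, 0, -2, -5; Σd² = 56
ρ = 1 − 6Σd² / [n(n²−1)] = 1 − 6×56 / (6×35) = 1 − 336/210 ≈ -0.600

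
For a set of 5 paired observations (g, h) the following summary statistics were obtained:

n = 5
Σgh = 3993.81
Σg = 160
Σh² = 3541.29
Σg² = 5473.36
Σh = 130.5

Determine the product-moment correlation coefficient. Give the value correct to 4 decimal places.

r = (nΣgh − ΣgΣh) / √[(nΣg² − (Σg)²)(nΣh² − (Σh)²)]
Numerator: 5×3993.81 − 160×130.5 = -910.95
Denominator: √[(27366.8 − 25600)(17706.45 − 17030.25)] = √[1766.8 × 676.2] = 1093.0280
r = -910.95 / 1093.0280 ≈ -0.8334

-0.8334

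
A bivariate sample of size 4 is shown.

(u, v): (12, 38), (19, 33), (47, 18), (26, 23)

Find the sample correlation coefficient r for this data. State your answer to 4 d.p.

n = 4, Σu = 104, Σv = 112, Σu² = 3390, Σv² = 3386, Σuv = 2527
nΣuv − ΣuΣv = 10108 − 11648 = -1540
nΣu² − (Σu)² = 13560 − 10816 = 2744; nΣv² − (Σv)² = 13544 − 12544 = 1000
r = -1540 / √(2744 × 1000) = -1540 / 1656.5023 ≈ -0.9297

-0.9297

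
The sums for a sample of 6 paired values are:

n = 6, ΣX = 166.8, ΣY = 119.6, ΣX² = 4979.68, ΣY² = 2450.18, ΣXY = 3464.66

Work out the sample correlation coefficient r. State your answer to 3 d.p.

0.928

r = (nΣXY − ΣXΣY) / √[(nΣX² − (ΣX)²)(nΣY² − (ΣY)²)]
Numerator: 6×3464.66 − 166.8×119.6 = 838.68
Denominator: √[(29878.08 − 27822.24)(14701.08 − 14304.16)] = √[2055.84 × 396.92] = 903.3294
r = 838.68 / 903.3294 ≈ 0.928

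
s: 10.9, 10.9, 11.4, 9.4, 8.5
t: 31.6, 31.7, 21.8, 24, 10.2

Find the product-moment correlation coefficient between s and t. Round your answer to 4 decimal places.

n = 5, Σs = 51.1, Σt = 119.3, Σs² = 528.19, Σt² = 3158.73, Σst = 1250.79
nΣst − ΣsΣt = 6253.95 − 6096.23 = 157.72
nΣs² − (Σs)² = 2640.95 − 2611.21 = 29.74; nΣt² − (Σt)² = 15793.65 − 14232.49 = 1561.16
r = 157.72 / √(29.74 × 1561.16) = 157.72 / 215.4737 ≈ 0.7320

0.7320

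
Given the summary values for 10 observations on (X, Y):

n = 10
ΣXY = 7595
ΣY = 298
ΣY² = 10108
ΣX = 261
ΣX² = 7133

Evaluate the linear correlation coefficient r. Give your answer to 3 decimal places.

-0.291

r = (nΣXY − ΣXΣY) / √[(nΣX² − (ΣX)²)(nΣY² − (ΣY)²)]
Numerator: 10×7595 − 261×298 = -1828
Denominator: √[(71330 − 68121)(101080 − 88804)] = √[3209 × 12276] = 6276.4388
r = -1828 / 6276.4388 ≈ -0.291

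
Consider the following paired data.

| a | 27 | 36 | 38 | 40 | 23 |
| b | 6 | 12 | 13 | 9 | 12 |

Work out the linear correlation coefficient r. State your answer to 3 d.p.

n = 5, Σa = 164, Σb = 52, Σa² = 5598, Σb² = 574, Σab = 1724
nΣab − ΣaΣb = 8620 − 8528 = 92
nΣa² − (Σa)² = 27990 − 26896 = 1094; nΣb² − (Σb)² = 2870 − 2704 = 166
r = 92 / √(1094 × 166) = 92 / 426.1502 ≈ 0.216

0.216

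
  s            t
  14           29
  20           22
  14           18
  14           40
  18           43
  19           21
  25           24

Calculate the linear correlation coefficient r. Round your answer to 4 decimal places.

-0.2440

n = 7, Σs = 124, Σt = 197, Σs² = 2298, Σt² = 6115, Σst = 3431
nΣst − ΣsΣt = 24017 − 24428 = -411
nΣs² − (Σs)² = 16086 − 15376 = 710; nΣt² − (Σt)² = 42805 − 38809 = 3996
r = -411 / √(710 × 3996) = -411 / 1684.3871 ≈ -0.2440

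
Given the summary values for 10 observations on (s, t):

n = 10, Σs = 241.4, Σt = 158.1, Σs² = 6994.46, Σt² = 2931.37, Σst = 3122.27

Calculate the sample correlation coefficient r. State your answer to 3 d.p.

-0.978

r = (nΣst − ΣsΣt) / √[(nΣs² − (Σs)²)(nΣt² − (Σt)²)]
Numerator: 10×3122.27 − 241.4×158.1 = -6942.64
Denominator: √[(69944.6 − 58273.96)(29313.7 − 24995.61)] = √[11670.64 × 4318.09] = 7098.9347
r = -6942.64 / 7098.9347 ≈ -0.978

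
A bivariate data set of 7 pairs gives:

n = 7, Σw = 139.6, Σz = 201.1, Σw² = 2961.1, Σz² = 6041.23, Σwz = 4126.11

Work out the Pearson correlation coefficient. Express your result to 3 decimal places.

0.535

r = (nΣwz − ΣwΣz) / √[(nΣw² − (Σw)²)(nΣz² − (Σz)²)]
Numerator: 7×4126.11 − 139.6×201.1 = 809.21
Denominator: √[(20727.7 − 19488.16)(42288.61 − 40441.21)] = √[1239.54 × 1847.4] = 1513.2502
r = 809.21 / 1513.2502 ≈ 0.535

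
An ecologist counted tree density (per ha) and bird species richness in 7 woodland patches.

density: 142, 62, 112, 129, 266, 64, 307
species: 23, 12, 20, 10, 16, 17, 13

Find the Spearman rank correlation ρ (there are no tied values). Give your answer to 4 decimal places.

Rank density: 5, 1, 3, 4, 6, 2, 7
Rank species: 7, 2, 6, 1, 4, 5, 3
d = rank(density) − rank(species): -2, -1, -3, 3, 2, -3, 4; Σd² = 52
ρ = 1 − 6Σd² / [n(n²−1)] = 1 − 6×52 / (7×48) = 1 − 312/336 ≈ 0.0714

0.0714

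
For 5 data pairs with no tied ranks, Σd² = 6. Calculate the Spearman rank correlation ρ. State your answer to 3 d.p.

ρ = 1 − 6Σd² / [n(n²−1)] = 1 − 6×6 / (5×24)
  = 1 − 36/120 = 1 − 0.3000 ≈ 0.700

0.700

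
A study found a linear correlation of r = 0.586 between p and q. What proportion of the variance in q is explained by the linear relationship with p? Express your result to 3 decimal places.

0.343

r² = (0.586)² = 0.343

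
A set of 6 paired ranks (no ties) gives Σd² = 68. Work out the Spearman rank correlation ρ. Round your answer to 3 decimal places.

ρ = 1 − 6Σd² / [n(n²−1)] = 1 − 6×68 / (6×35)
  = 1 − 408/210 = 1 − 1.9429 ≈ -0.943

-0.943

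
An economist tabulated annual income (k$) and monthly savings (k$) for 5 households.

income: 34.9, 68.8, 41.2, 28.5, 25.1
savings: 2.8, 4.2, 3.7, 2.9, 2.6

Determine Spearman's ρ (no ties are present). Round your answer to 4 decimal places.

Rank income: 3, 5, 4, 2, 1
Rank savings: 2, 5, 4, 3, 1
d = rank(income) − rank(savings): 1, 0, 0, -1, 0; Σd² = 2
ρ = 1 − 6Σd² / [n(n²−1)] = 1 − 6×2 / (5×24) = 1 − 12/120 ≈ 0.9000

0.9000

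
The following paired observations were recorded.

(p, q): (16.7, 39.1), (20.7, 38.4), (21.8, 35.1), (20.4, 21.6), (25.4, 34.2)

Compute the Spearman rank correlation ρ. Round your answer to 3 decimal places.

-0.400

Rank p: 1, 3, 4, 2, 5
Rank q: 5, 4, 3, 1, 2
d = rank(p) − rank(q): -4, -1, 1, 1, 3; Σd² = 28
ρ = 1 − 6Σd² / [n(n²−1)] = 1 − 6×28 / (5×24) = 1 − 168/120 ≈ -0.400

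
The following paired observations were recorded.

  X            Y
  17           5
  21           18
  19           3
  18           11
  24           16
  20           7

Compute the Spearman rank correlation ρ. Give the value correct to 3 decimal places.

0.657

Rank X: 1, 5, 3, 2, 6, 4
Rank Y: 2, 6, 1, 4, 5, 3
d = rank(X) − rank(Y): -1, -1, 2, -2, 1, 1; Σd² = 12
ρ = 1 − 6Σd² / [n(n²−1)] = 1 − 6×12 / (6×35) = 1 − 72/210 ≈ 0.657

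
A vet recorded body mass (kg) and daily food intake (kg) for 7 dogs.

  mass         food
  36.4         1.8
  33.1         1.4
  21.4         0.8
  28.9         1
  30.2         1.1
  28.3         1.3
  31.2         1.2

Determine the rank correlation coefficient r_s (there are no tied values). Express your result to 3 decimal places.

0.786

Rank mass: 7, 6, 1, 3, 4, 2, 5
Rank food: 7, 6, 1, 2, 3, 5, 4
d = rank(mass) − rank(food): 0, 0, 0, 1, 1, -3, 1; Σd² = 12
ρ = 1 − 6Σd² / [n(n²−1)] = 1 − 6×12 / (7×48) = 1 − 72/336 ≈ 0.786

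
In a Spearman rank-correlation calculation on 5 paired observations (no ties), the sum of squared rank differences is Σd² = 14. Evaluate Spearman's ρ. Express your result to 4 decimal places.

0.3000

ρ = 1 − 6Σd² / [n(n²−1)] = 1 − 6×14 / (5×24)
  = 1 − 84/120 = 1 − 0.70000 ≈ 0.3000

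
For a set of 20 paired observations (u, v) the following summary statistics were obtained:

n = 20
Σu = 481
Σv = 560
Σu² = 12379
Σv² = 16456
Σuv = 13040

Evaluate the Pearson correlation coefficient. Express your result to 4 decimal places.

r = (nΣuv − ΣuΣv) / √[(nΣu² − (Σu)²)(nΣv² − (Σv)²)]
Numerator: 20×13040 − 481×560 = -8560
Denominator: √[(247580 − 231361)(329120 − 313600)] = √[16219 × 15520] = 15865.6509
r = -8560 / 15865.6509 ≈ -0.5395

-0.5395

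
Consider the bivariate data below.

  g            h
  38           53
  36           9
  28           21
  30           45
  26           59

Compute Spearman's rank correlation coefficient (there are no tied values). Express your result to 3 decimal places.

-0.300

Rank g: 5, 4, 2, 3, 1
Rank h: 4, 1, 2, 3, 5
d = rank(g) − rank(h): 1, 3, 0, 0, -4; Σd² = 26
ρ = 1 − 6Σd² / [n(n²−1)] = 1 − 6×26 / (5×24) = 1 − 156/120 ≈ -0.300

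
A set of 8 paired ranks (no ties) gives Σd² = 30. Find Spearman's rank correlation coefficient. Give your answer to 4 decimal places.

0.6429

ρ = 1 − 6Σd² / [n(n²−1)] = 1 − 6×30 / (8×63)
  = 1 − 180/504 = 1 − 0.35714 ≈ 0.6429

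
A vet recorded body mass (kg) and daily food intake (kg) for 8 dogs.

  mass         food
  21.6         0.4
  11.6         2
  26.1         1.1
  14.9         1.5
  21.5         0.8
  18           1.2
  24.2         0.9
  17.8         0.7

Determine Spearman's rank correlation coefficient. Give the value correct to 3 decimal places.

-0.500

Rank mass: 6, 1, 8, 2, 5, 4, 7, 3
Rank food: 1, 8, 5, 7, 3, 6, 4, 2
d = rank(mass) − rank(food): 5, -7, 3, -5, 2, -2, 3, 1; Σd² = 126
ρ = 1 − 6Σd² / [n(n²−1)] = 1 − 6×126 / (8×63) = 1 − 756/504 ≈ -0.500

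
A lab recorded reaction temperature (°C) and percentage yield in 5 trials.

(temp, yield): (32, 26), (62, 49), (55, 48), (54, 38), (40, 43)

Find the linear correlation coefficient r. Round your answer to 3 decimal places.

0.802

n = 5, Σx = 243, Σy = 204, Σx² = 12409, Σy² = 8674, Σxy = 10282
nΣxy − ΣxΣy = 51410 − 49572 = 1838
nΣx² − (Σx)² = 62045 − 59049 = 2996; nΣy² − (Σy)² = 43370 − 41616 = 1754
r = 1838 / √(2996 × 1754) = 1838 / 2292.3752 ≈ 0.802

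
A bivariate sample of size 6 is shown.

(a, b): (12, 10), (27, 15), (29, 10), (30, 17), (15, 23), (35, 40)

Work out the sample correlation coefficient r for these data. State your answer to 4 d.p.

n = 6, Σa = 148, Σb = 115, Σa² = 4064, Σb² = 2843, Σab = 3070
nΣab − ΣaΣb = 18420 − 17020 = 1400
nΣa² − (Σa)² = 24384 − 21904 = 2480; nΣb² − (Σb)² = 17058 − 13225 = 3833
r = 1400 / √(2480 × 3833) = 1400 / 3083.1542 ≈ 0.4541

0.4541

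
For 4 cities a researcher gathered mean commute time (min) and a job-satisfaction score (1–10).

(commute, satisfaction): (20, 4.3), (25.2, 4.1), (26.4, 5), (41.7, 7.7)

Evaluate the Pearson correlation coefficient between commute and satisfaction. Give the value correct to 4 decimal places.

0.9610

n = 4, Σx = 113.3, Σy = 21.1, Σx² = 3470.89, Σy² = 119.59, Σxy = 642.41
nΣxy − ΣxΣy = 2569.64 − 2390.63 = 179.01
nΣx² − (Σx)² = 13883.56 − 12836.89 = 1046.67; nΣy² − (Σy)² = 478.36 − 445.21 = 33.15
r = 179.01 / √(1046.67 × 33.15) = 179.01 / 186.2716 ≈ 0.9610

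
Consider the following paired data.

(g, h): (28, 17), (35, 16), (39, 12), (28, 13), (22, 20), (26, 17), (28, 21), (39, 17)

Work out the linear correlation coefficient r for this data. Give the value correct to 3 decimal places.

n = 8, Σg = 245, Σh = 133, Σg² = 7779, Σh² = 2277, Σgh = 4001
nΣgh − ΣgΣh = 32008 − 32585 = -577
nΣg² − (Σg)² = 62232 − 60025 = 2207; nΣh² − (Σh)² = 18216 − 17689 = 527
r = -577 / √(2207 × 527) = -577 / 1078.4660 ≈ -0.535

-0.535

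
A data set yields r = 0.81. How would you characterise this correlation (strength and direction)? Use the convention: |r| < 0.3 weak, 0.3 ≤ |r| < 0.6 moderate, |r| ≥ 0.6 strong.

strong positive

r = 0.81 > 0 so the relationship is positive.
|r| = 0.81, which falls in the strong range.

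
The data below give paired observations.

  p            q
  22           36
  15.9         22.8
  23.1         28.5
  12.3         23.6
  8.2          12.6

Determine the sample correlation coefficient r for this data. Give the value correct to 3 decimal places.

n = 5, Σp = 81.5, Σq = 123.5, Σp² = 1488.95, Σq² = 3343.81, Σpq = 2206.47
nΣpq − ΣpΣq = 11032.35 − 10065.25 = 967.1
nΣp² − (Σp)² = 7444.75 − 6642.25 = 802.5; nΣq² − (Σq)² = 16719.05 − 15252.25 = 1466.8
r = 967.1 / √(802.5 × 1466.8) = 967.1 / 1084.9456 ≈ 0.891

0.891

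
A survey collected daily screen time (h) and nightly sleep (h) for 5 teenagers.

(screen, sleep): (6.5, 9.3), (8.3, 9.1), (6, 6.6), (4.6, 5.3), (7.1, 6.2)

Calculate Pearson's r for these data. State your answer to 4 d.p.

0.6850

n = 5, Σx = 32.5, Σy = 36.5, Σx² = 218.71, Σy² = 279.39, Σxy = 243.98
nΣxy − ΣxΣy = 1219.9 − 1186.25 = 33.65
nΣx² − (Σx)² = 1093.55 − 1056.25 = 37.3; nΣy² − (Σy)² = 1396.95 − 1332.25 = 64.7
r = 33.65 / √(37.3 × 64.7) = 33.65 / 49.1255 ≈ 0.6850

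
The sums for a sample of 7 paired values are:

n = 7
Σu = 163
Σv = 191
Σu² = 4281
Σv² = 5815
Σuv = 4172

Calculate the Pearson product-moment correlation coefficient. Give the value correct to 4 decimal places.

-0.5092

r = (nΣuv − ΣuΣv) / √[(nΣu² − (Σu)²)(nΣv² − (Σv)²)]
Numerator: 7×4172 − 163×191 = -1929
Denominator: √[(29967 − 26569)(40705 − 36481)] = √[3398 × 4224] = 3788.5554
r = -1929 / 3788.5554 ≈ -0.5092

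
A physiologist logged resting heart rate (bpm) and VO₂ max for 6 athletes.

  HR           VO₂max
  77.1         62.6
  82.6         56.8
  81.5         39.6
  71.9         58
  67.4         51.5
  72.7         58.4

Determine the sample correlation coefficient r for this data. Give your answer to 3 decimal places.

n = 6, Σx = 453.2, Σy = 326.9, Σx² = 34407.08, Σy² = 18139.97, Σxy = 24632.52
nΣxy − ΣxΣy = 147795.12 − 148151.08 = -355.96
nΣx² − (Σx)² = 206442.48 − 205390.24 = 1052.24; nΣy² − (Σy)² = 108839.82 − 106863.61 = 1976.21
r = -355.96 / √(1052.24 × 1976.21) = -355.96 / 1442.0289 ≈ -0.247

-0.247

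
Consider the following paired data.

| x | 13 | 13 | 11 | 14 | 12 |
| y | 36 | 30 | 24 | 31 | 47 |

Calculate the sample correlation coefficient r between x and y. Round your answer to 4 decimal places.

0.0814

n = 5, Σx = 63, Σy = 168, Σx² = 799, Σy² = 5942, Σxy = 2120
nΣxy − ΣxΣy = 10600 − 10584 = 16
nΣx² − (Σx)² = 3995 − 3969 = 26; nΣy² − (Σy)² = 29710 − 28224 = 1486
r = 16 / √(26 × 1486) = 16 / 196.5604 ≈ 0.0814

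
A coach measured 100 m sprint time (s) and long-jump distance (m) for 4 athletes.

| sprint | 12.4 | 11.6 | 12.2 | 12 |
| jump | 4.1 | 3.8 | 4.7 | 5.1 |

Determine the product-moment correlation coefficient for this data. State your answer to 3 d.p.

0.292

n = 4, Σx = 48.2, Σy = 17.7, Σx² = 581.16, Σy² = 79.35, Σxy = 213.46
nΣxy − ΣxΣy = 853.84 − 853.14 = 0.7
nΣx² − (Σx)² = 2324.64 − 2323.24 = 1.4; nΣy² − (Σy)² = 317.4 − 313.29 = 4.11
r = 0.7 / √(1.4 × 4.11) = 0.7 / 2.3987 ≈ 0.292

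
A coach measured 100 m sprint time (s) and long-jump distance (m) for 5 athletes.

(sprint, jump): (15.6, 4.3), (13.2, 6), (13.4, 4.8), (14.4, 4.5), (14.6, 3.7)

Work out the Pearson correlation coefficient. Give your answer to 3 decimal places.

n = 5, Σx = 71.2, Σy = 23.3, Σx² = 1017.68, Σy² = 111.47, Σxy = 329.42
nΣxy − ΣxΣy = 1647.1 − 1658.96 = -11.86
nΣx² − (Σx)² = 5088.4 − 5069.44 = 18.96; nΣy² − (Σy)² = 557.35 − 542.89 = 14.46
r = -11.86 / √(18.96 × 14.46) = -11.86 / 16.5578 ≈ -0.716

-0.716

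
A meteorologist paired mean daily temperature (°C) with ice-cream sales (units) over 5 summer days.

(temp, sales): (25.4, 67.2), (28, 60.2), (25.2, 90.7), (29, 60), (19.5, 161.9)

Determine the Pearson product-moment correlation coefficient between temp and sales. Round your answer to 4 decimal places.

n = 5, Σx = 127.1, Σy = 440, Σx² = 3285.45, Σy² = 46177.98, Σxy = 10575.17
nΣxy − ΣxΣy = 52875.85 − 55924 = -3048.15
nΣx² − (Σx)² = 16427.25 − 16154.41 = 272.84; nΣy² − (Σy)² = 230889.9 − 193600 = 37289.9
r = -3048.15 / √(272.84 × 37289.9) = -3048.15 / 3189.6985 ≈ -0.9556

-0.9556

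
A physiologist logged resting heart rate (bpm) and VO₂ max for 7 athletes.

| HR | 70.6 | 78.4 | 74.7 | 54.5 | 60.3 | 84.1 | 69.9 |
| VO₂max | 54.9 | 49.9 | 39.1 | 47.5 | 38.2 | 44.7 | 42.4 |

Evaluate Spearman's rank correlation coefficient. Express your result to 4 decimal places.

Rank HR: 4, 6, 5, 1, 2, 7, 3
Rank VO₂max: 7, 6, 2, 5, 1, 4, 3
d = rank(HR) − rank(VO₂max): -3, 0, 3, -4, 1, 3, 0; Σd² = 44
ρ = 1 − 6Σd² / [n(n²−1)] = 1 − 6×44 / (7×48) = 1 − 264/336 ≈ 0.2143

0.2143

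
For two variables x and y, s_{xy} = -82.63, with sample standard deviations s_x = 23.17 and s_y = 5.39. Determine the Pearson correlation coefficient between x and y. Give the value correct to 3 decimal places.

-0.662

r = Cov(x,y) / (s_x · s_y) = -82.63 / (23.17 × 5.39)
  = -82.63 / 124.8863 ≈ -0.662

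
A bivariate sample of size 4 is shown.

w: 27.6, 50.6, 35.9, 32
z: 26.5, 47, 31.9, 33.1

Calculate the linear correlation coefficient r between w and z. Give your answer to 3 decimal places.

0.976

n = 4, Σw = 146.1, Σz = 138.5, Σw² = 5634.93, Σz² = 5024.47, Σwz = 5314.01
nΣwz − ΣwΣz = 21256.04 − 20234.85 = 1021.19
nΣw² − (Σw)² = 22539.72 − 21345.21 = 1194.51; nΣz² − (Σz)² = 20097.88 − 19182.25 = 915.63
r = 1021.19 / √(1194.51 × 915.63) = 1021.19 / 1045.8151 ≈ 0.976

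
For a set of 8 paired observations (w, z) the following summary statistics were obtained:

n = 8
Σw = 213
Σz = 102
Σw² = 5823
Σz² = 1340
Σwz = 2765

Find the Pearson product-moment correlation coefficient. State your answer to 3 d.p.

0.636

r = (nΣwz − ΣwΣz) / √[(nΣw² − (Σw)²)(nΣz² − (Σz)²)]
Numerator: 8×2765 − 213×102 = 394
Denominator: √[(46584 − 45369)(10720 − 10404)] = √[1215 × 316] = 619.6289
r = 394 / 619.6289 ≈ 0.636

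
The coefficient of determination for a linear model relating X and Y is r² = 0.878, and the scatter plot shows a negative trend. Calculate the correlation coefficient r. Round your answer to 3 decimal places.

|r| = √0.878 = 0.937
The association is negative, so r = −0.937.

-0.937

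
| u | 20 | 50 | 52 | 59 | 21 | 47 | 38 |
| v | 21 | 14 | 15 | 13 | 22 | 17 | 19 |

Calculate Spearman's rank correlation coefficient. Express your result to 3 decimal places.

-0.929

Rank u: 1, 5, 6, 7, 2, 4, 3
Rank v: 6, 2, 3, 1, 7, 4, 5
d = rank(u) − rank(v): -5, 3, 3, 6, -5, 0, -2; Σd² = 108
ρ = 1 − 6Σd² / [n(n²−1)] = 1 − 6×108 / (7×48) = 1 − 648/336 ≈ -0.929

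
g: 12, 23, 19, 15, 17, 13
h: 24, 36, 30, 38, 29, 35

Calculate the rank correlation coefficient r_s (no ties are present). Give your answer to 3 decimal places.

0.371

Rank g: 1, 6, 5, 3, 4, 2
Rank h: 1, 5, 3, 6, 2, 4
d = rank(g) − rank(h): 0, 1, 2, -3, 2, -2; Σd² = 22
ρ = 1 − 6Σd² / [n(n²−1)] = 1 − 6×22 / (6×35) = 1 − 132/210 ≈ 0.371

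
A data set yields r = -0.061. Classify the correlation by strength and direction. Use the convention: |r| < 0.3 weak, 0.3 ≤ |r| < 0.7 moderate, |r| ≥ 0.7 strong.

weak negative

r = -0.061 < 0 so the relationship is negative.
|r| = 0.061, which falls in the weak range.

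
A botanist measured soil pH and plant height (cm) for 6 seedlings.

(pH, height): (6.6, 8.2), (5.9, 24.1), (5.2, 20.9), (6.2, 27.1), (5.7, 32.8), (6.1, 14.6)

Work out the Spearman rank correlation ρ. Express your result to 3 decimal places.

-0.429

Rank pH: 6, 3, 1, 5, 2, 4
Rank height: 1, 4, 3, 5, 6, 2
d = rank(pH) − rank(height): 5, -1, -2, 0, -4, 2; Σd² = 50
ρ = 1 − 6Σd² / [n(n²−1)] = 1 − 6×50 / (6×35) = 1 − 300/210 ≈ -0.429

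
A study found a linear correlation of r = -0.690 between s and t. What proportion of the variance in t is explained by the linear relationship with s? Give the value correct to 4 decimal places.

0.4761

r² = (-0.690)² = 0.4761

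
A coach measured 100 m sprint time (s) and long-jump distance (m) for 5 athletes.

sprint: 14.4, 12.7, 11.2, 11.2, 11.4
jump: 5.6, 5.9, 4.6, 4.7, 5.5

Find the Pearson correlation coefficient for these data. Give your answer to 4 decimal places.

0.6533

n = 5, Σx = 60.9, Σy = 26.3, Σx² = 749.49, Σy² = 139.67, Σxy = 322.43
nΣxy − ΣxΣy = 1612.15 − 1601.67 = 10.48
nΣx² − (Σx)² = 3747.45 − 3708.81 = 38.64; nΣy² − (Σy)² = 698.35 − 691.69 = 6.66
r = 10.48 / √(38.64 × 6.66) = 10.48 / 16.0419 ≈ 0.6533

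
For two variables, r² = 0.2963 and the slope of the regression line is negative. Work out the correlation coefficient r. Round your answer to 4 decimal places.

|r| = √0.2963 = 0.5443
The association is negative, so r = −0.5443.

-0.5443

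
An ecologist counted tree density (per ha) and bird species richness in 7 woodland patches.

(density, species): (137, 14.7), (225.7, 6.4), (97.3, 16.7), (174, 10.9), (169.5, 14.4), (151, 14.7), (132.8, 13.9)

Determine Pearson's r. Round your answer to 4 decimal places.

n = 7, Σx = 1087.3, Σy = 91.7, Σx² = 178619.87, Σy² = 1271.41, Σxy = 13486.31
nΣxy − ΣxΣy = 94404.17 − 99705.41 = -5301.24
nΣx² − (Σx)² = 1250339.09 − 1182221.29 = 68117.8; nΣy² − (Σy)² = 8899.87 − 8408.89 = 490.98
r = -5301.24 / √(68117.8 × 490.98) = -5301.24 / 5783.1200 ≈ -0.9167

-0.9167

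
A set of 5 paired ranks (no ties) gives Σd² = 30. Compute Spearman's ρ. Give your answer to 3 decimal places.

ρ = 1 − 6Σd² / [n(n²−1)] = 1 − 6×30 / (5×24)
  = 1 − 180/120 = 1 − 1.5000 ≈ -0.500

-0.500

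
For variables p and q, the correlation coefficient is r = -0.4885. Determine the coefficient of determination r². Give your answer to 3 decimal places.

r² = (-0.4885)² = 0.239

0.239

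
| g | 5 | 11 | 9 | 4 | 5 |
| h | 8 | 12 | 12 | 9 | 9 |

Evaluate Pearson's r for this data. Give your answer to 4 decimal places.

n = 5, Σg = 34, Σh = 50, Σg² = 268, Σh² = 514, Σgh = 361
nΣgh − ΣgΣh = 1805 − 1700 = 105
nΣg² − (Σg)² = 1340 − 1156 = 184; nΣh² − (Σh)² = 2570 − 2500 = 70
r = 105 / √(184 × 70) = 105 / 113.4901 ≈ 0.9252

0.9252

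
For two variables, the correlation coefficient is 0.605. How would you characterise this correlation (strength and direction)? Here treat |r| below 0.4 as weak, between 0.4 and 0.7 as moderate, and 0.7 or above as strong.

r = 0.605 > 0 so the relationship is positive.
|r| = 0.605, which falls in the moderate range.

moderate positive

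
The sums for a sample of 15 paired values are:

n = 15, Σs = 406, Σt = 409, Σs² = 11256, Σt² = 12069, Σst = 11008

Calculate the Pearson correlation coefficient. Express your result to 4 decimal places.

-0.1259

r = (nΣst − ΣsΣt) / √[(nΣs² − (Σs)²)(nΣt² − (Σt)²)]
Numerator: 15×11008 − 406×409 = -934
Denominator: √[(168840 − 164836)(181035 − 167281)] = √[4004 × 13754] = 7420.9848
r = -934 / 7420.9848 ≈ -0.1259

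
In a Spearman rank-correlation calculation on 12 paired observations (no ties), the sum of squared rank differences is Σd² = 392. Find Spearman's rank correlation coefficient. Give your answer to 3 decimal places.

-0.371

ρ = 1 − 6Σd² / [n(n²−1)] = 1 − 6×392 / (12×143)
  = 1 − 2352/1716 = 1 − 1.3706 ≈ -0.371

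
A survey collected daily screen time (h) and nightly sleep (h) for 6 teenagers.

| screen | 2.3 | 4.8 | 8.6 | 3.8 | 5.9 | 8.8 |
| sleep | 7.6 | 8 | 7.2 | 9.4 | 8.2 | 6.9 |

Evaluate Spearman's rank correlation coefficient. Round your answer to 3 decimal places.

Rank screen: 1, 3, 5, 2, 4, 6
Rank sleep: 3, 4, 2, 6, 5, 1
d = rank(screen) − rank(sleep): -2, -1, 3, -4, -1, 5; Σd² = 56
ρ = 1 − 6Σd² / [n(n²−1)] = 1 − 6×56 / (6×35) = 1 − 336/210 ≈ -0.600

-0.600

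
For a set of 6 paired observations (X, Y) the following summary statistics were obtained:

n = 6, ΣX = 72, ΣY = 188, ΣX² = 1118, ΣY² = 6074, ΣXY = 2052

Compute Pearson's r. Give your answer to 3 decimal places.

r = (nΣXY − ΣXΣY) / √[(nΣX² − (ΣX)²)(nΣY² − (ΣY)²)]
Numerator: 6×2052 − 72×188 = -1224
Denominator: √[(6708 − 5184)(36444 − 35344)] = √[1524 × 1100] = 1294.7587
r = -1224 / 1294.7587 ≈ -0.945

-0.945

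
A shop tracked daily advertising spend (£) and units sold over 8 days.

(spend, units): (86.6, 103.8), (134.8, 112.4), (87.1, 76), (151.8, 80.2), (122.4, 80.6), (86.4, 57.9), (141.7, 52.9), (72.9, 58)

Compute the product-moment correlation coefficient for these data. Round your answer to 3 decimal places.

n = 8, Σx = 883.7, Σy = 621.8, Σx² = 104140.27, Σy² = 51627.42, Σxy = 69526.69
nΣxy − ΣxΣy = 556213.52 − 549484.66 = 6728.86
nΣx² − (Σx)² = 833122.16 − 780925.69 = 52196.47; nΣy² − (Σy)² = 413019.36 − 386635.24 = 26384.12
r = 6728.86 / √(52196.47 × 26384.12) = 6728.86 / 37110.0785 ≈ 0.181

0.181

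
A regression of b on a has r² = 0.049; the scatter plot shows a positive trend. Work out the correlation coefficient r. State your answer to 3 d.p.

0.221

|r| = √0.049 = 0.221
The association is positive, so r = 0.221.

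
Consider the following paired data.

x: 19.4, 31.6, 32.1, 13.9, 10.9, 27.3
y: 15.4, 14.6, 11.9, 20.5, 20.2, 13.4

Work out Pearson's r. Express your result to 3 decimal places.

n = 6, Σx = 135.2, Σy = 96, Σx² = 3462.64, Σy² = 1599.78, Σxy = 2013.06
nΣxy − ΣxΣy = 12078.36 − 12979.2 = -900.84
nΣx² − (Σx)² = 20775.84 − 18279.04 = 2496.8; nΣy² − (Σy)² = 9598.68 − 9216 = 382.68
r = -900.84 / √(2496.8 × 382.68) = -900.84 / 977.4842 ≈ -0.922

-0.922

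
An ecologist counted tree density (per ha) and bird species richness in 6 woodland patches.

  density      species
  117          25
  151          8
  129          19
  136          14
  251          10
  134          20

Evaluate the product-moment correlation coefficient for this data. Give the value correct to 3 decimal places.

n = 6, Σx = 918, Σy = 96, Σx² = 152584, Σy² = 1746, Σxy = 13678
nΣxy − ΣxΣy = 82068 − 88128 = -6060
nΣx² − (Σx)² = 915504 − 842724 = 72780; nΣy² − (Σy)² = 10476 − 9216 = 1260
r = -6060 / √(72780 × 1260) = -6060 / 9576.1579 ≈ -0.633

-0.633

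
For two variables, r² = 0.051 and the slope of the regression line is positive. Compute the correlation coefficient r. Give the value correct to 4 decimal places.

0.2258

|r| = √0.051 = 0.2258
The association is positive, so r = 0.2258.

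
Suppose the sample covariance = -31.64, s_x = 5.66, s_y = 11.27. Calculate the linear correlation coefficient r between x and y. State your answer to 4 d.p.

-0.4960

r = Cov(x,y) / (s_x · s_y) = -31.64 / (5.66 × 11.27)
  = -31.64 / 63.7882 ≈ -0.4960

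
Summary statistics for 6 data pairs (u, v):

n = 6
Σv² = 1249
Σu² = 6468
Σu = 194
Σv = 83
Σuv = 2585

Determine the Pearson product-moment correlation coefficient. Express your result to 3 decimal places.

-0.703

r = (nΣuv − ΣuΣv) / √[(nΣu² − (Σu)²)(nΣv² − (Σv)²)]
Numerator: 6×2585 − 194×83 = -592
Denominator: √[(38808 − 37636)(7494 − 6889)] = √[1172 × 605] = 842.0570
r = -592 / 842.0570 ≈ -0.703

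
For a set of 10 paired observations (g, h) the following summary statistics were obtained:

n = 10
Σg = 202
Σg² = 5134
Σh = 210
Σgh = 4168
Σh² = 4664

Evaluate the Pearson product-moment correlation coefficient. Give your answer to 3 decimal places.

r = (nΣgh − ΣgΣh) / √[(nΣg² − (Σg)²)(nΣh² − (Σh)²)]
Numerator: 10×4168 − 202×210 = -740
Denominator: √[(51340 − 40804)(46640 − 44100)] = √[10536 × 2540] = 5173.1460
r = -740 / 5173.1460 ≈ -0.143

-0.143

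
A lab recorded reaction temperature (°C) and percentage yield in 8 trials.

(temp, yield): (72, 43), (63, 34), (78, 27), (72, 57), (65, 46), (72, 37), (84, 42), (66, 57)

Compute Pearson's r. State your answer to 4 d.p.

-0.2566

n = 8, Σx = 572, Σy = 343, Σx² = 41242, Σy² = 15481, Σxy = 24392
nΣxy − ΣxΣy = 195136 − 196196 = -1060
nΣx² − (Σx)² = 329936 − 327184 = 2752; nΣy² − (Σy)² = 123848 − 117649 = 6199
r = -1060 / √(2752 × 6199) = -1060 / 4130.3327 ≈ -0.2566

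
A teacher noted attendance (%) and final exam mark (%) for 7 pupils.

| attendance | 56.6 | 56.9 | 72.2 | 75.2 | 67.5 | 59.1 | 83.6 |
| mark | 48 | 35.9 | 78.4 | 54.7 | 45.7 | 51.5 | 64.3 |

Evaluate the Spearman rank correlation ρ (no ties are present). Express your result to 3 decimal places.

0.714

Rank attendance: 1, 2, 5, 6, 4, 3, 7
Rank mark: 3, 1, 7, 5, 2, 4, 6
d = rank(attendance) − rank(mark): -2, 1, -2, 1, 2, -1, 1; Σd² = 16
ρ = 1 − 6Σd² / [n(n²−1)] = 1 − 6×16 / (7×48) = 1 − 96/336 ≈ 0.714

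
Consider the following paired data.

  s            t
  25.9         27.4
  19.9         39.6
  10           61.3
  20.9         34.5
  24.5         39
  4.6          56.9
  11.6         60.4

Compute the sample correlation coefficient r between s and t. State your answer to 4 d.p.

n = 7, Σs = 117.4, Σt = 319.1, Σs² = 2359.6, Σt² = 15673.63, Σst = 4749.63
nΣst − ΣsΣt = 33247.41 − 37462.34 = -4214.93
nΣs² − (Σs)² = 16517.2 − 13782.76 = 2734.44; nΣt² − (Σt)² = 109715.41 − 101824.81 = 7890.6
r = -4214.93 / √(2734.44 × 7890.6) = -4214.93 / 4645.0374 ≈ -0.9074

-0.9074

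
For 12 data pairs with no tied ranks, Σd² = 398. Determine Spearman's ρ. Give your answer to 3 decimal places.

-0.392

ρ = 1 − 6Σd² / [n(n²−1)] = 1 − 6×398 / (12×143)
  = 1 − 2388/1716 = 1 − 1.3916 ≈ -0.392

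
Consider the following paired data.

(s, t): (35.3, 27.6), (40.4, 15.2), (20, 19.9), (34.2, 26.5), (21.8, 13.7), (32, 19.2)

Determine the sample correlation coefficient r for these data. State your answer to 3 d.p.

0.294

n = 6, Σs = 183.7, Σt = 122.1, Σs² = 5947.13, Σt² = 2647.39, Σst = 3805.72
nΣst − ΣsΣt = 22834.32 − 22429.77 = 404.55
nΣs² − (Σs)² = 35682.78 − 33745.69 = 1937.09; nΣt² − (Σt)² = 15884.34 − 14908.41 = 975.93
r = 404.55 / √(1937.09 × 975.93) = 404.55 / 1374.9415 ≈ 0.294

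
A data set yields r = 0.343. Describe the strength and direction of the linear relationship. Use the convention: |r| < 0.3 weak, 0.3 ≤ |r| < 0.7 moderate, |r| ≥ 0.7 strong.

moderate positive

r = 0.343 > 0 so the relationship is positive.
|r| = 0.343, which falls in the moderate range.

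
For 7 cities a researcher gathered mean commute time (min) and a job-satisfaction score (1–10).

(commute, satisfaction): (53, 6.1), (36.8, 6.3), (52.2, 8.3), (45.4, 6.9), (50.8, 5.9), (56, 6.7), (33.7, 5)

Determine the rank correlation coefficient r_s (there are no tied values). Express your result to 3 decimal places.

0.393

Rank commute: 6, 2, 5, 3, 4, 7, 1
Rank satisfaction: 3, 4, 7, 6, 2, 5, 1
d = rank(commute) − rank(satisfaction): 3, -2, -2, -3, 2, 2, 0; Σd² = 34
ρ = 1 − 6Σd² / [n(n²−1)] = 1 − 6×34 / (7×48) = 1 − 204/336 ≈ 0.393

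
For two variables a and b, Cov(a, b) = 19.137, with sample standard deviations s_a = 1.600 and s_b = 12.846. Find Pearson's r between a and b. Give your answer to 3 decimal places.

0.931

r = Cov(a,b) / (s_a · s_b) = 19.137 / (1.600 × 12.846)
  = 19.137 / 20.5536 ≈ 0.931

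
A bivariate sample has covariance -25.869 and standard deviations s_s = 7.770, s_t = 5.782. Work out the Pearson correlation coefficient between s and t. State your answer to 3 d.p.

-0.576

r = Cov(s,t) / (s_s · s_t) = -25.869 / (7.770 × 5.782)
  = -25.869 / 44.9261 ≈ -0.576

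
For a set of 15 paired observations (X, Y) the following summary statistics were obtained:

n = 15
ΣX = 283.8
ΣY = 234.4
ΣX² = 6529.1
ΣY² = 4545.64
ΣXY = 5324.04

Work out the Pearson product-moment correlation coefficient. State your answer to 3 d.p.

r = (nΣXY − ΣXΣY) / √[(nΣX² − (ΣX)²)(nΣY² − (ΣY)²)]
Numerator: 15×5324.04 − 283.8×234.4 = 13337.88
Denominator: √[(97936.5 − 80542.44)(68184.6 − 54943.36)] = √[17394.06 × 13241.24] = 15176.2618
r = 13337.88 / 15176.2618 ≈ 0.879

0.879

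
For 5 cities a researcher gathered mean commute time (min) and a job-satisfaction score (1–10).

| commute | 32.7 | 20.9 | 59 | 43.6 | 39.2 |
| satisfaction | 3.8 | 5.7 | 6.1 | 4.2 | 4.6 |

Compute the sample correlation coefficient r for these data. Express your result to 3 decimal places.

n = 5, Σx = 195.4, Σy = 24.4, Σx² = 8424.7, Σy² = 122.94, Σxy = 966.73
nΣxy − ΣxΣy = 4833.65 − 4767.76 = 65.89
nΣx² − (Σx)² = 42123.5 − 38181.16 = 3942.34; nΣy² − (Σy)² = 614.7 − 595.36 = 19.34
r = 65.89 / √(3942.34 × 19.34) = 65.89 / 276.1247 ≈ 0.239

0.239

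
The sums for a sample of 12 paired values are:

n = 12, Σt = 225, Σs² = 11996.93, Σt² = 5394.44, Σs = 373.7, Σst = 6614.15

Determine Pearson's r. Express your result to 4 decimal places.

r = (nΣst − ΣsΣt) / √[(nΣs² − (Σs)²)(nΣt² − (Σt)²)]
Numerator: 12×6614.15 − 373.7×225 = -4712.7
Denominator: √[(143963.16 − 139651.69)(64733.28 − 50625)] = √[4311.47 × 14108.28] = 7799.1939
r = -4712.7 / 7799.1939 ≈ -0.6043

-0.6043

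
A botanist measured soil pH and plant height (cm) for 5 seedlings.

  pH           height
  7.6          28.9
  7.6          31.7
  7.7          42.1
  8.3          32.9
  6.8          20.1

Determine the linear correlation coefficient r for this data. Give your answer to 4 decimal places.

n = 5, Σx = 38, Σy = 155.7, Σx² = 289.94, Σy² = 5098.93, Σxy = 1194.48
nΣxy − ΣxΣy = 5972.4 − 5916.6 = 55.8
nΣx² − (Σx)² = 1449.7 − 1444 = 5.7; nΣy² − (Σy)² = 25494.65 − 24242.49 = 1252.16
r = 55.8 / √(5.7 × 1252.16) = 55.8 / 84.4826 ≈ 0.6605

0.6605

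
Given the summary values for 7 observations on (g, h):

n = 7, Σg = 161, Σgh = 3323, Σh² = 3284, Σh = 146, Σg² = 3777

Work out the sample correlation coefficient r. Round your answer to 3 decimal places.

-0.263

r = (nΣgh − ΣgΣh) / √[(nΣg² − (Σg)²)(nΣh² − (Σh)²)]
Numerator: 7×3323 − 161×146 = -245
Denominator: √[(26439 − 25921)(22988 − 21316)] = √[518 × 1672] = 930.6428
r = -245 / 930.6428 ≈ -0.263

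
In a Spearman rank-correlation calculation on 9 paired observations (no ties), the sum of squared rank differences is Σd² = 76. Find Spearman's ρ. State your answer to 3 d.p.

ρ = 1 − 6Σd² / [n(n²−1)] = 1 − 6×76 / (9×80)
  = 1 − 456/720 = 1 − 0.6333 ≈ 0.367

0.367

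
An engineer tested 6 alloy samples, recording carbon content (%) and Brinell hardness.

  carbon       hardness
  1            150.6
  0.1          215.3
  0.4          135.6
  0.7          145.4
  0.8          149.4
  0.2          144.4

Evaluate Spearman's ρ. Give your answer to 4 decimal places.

0.0857

Rank carbon: 6, 1, 3, 4, 5, 2
Rank hardness: 5, 6, 1, 3, 4, 2
d = rank(carbon) − rank(hardness): 1, -5, 2, 1, 1, 0; Σd² = 32
ρ = 1 − 6Σd² / [n(n²−1)] = 1 − 6×32 / (6×35) = 1 − 192/210 ≈ 0.0857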